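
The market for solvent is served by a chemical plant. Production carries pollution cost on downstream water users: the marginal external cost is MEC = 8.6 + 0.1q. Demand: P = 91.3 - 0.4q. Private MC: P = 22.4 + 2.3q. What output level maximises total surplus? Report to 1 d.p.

Social marginal cost = private MC + MEC = 31.0 + 2.4q.
Set SMC = demand: 31.0 + 2.4q = 91.3 - 0.4q → q* = 21.5357.

q* = 21.5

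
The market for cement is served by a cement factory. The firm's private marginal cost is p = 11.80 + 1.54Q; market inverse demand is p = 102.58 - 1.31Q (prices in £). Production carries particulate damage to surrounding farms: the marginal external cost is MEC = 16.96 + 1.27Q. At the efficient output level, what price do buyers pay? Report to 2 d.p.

P = £79.11

Social marginal cost = private MC + MEC = 28.76 + 2.81Q.
Set SMC = demand: 28.76 + 2.81Q = 102.58 - 1.31Q → Q* = 17.9175.
Consumer price on the demand curve at Q*: 102.58 − 1.31×17.9175 = 79.1081.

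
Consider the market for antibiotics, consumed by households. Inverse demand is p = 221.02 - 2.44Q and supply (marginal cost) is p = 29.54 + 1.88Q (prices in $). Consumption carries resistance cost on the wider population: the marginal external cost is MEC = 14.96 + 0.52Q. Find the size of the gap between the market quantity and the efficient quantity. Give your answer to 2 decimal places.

Market equilibrium (private): 29.54 + 1.88Q = 221.02 - 2.44Q → Q_m = 44.3241.
Social marginal benefit = demand − MEC = 206.06 - 2.96Q.
Set SMB = MC: 206.06 - 2.96Q = 29.54 + 1.88Q → Q* = 36.4711.
Gap = |44.3241 − 36.4711| = 7.8530.

7.85 units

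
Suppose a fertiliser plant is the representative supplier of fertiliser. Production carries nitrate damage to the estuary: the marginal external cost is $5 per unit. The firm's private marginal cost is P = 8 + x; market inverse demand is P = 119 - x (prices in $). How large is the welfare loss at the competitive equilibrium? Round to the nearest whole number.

Market equilibrium (private): 8 + x = 119 - x → x_m = 55.5000.
Social marginal cost = private MC + MEC = 13 + x.
Set SMC = demand: 13 + x = 119 - x → x* = 53.0000.
Height of the DWL triangle at x_m is SMC(x_m) − demand(x_m) = MEC(x_m) = 5.0000.
DWL = ½ × 2.5000 × 5.0000 = 6.2500.

DWL = $6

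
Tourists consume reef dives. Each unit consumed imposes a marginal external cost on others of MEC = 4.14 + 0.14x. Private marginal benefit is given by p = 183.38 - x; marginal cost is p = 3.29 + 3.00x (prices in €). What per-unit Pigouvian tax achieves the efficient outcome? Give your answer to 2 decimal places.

tax = €10.09 per unit

Social marginal benefit = demand − MEC = 179.24 - 1.14x.
Set SMB = MC: 179.24 - 1.14x = 3.29 + 3.00x → x* = 42.5000.
The Pigouvian tax equals MEC at x*: 4.14 + 0.14×42.5000 = 10.0900.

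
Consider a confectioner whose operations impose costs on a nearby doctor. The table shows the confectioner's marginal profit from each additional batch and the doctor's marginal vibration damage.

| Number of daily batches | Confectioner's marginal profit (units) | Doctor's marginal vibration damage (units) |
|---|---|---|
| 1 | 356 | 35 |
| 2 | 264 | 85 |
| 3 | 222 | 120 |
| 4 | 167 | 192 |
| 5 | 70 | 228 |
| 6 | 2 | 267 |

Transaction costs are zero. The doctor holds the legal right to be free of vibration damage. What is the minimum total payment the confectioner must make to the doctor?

240

Efficient level: marginal profit ≥ marginal vibration damage through level 3, so k* = 3.
With the doctor holding the right, the confectioner must at least compensate total damage at k*: 35 + 85 + 120 = 240.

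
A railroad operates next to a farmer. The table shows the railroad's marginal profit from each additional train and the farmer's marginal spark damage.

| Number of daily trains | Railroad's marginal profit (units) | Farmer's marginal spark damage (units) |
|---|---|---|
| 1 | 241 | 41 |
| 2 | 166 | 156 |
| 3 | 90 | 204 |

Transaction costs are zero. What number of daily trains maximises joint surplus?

2

Bargaining reaches the level where marginal profit last exceeds marginal spark damage.
That holds through level 2 (166 ≥ 156) but not at 3 (90 < 204).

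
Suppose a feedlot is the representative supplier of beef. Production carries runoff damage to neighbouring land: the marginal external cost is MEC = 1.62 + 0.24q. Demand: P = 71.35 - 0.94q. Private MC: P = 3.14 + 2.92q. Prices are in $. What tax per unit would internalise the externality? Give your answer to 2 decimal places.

tax = $5.52 per unit

Social marginal cost = private MC + MEC = 4.76 + 3.16q.
Set SMC = demand: 4.76 + 3.16q = 71.35 - 0.94q → q* = 16.2415.
The Pigouvian tax equals MEC at q*: 1.62 + 0.24×16.2415 = 5.5180.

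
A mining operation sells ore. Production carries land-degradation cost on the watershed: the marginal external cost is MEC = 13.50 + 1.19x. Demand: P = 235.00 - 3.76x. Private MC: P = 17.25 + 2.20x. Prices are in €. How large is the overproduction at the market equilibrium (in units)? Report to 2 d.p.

Market equilibrium (private): 17.25 + 2.20x = 235.00 - 3.76x → x_m = 36.5352.
Social marginal cost = private MC + MEC = 30.75 + 3.39x.
Set SMC = demand: 30.75 + 3.39x = 235.00 - 3.76x → x* = 28.5664.
Gap = |36.5352 − 28.5664| = 7.9688.

7.97 units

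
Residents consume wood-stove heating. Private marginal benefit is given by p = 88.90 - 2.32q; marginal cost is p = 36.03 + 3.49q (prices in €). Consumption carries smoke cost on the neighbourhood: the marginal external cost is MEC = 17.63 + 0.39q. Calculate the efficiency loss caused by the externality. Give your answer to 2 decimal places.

DWL = €36.17

Market equilibrium (private): 36.03 + 3.49q = 88.90 - 2.32q → q_m = 9.0998.
Social marginal benefit = demand − MEC = 71.27 - 2.71q.
Set SMB = MC: 71.27 - 2.71q = 36.03 + 3.49q → q* = 5.6839.
Height of the DWL triangle at q_m is MC(q_m) − SMB(q_m) = MEC(q_m) = 21.1789.
DWL = ½ × 3.4159 × 21.1789 = 36.1725.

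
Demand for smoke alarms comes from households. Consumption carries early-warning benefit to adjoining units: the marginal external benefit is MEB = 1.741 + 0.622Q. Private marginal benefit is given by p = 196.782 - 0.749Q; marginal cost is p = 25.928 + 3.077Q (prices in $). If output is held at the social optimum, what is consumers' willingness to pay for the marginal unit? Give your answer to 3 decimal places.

Social marginal benefit = demand + MEB = 198.523 - 0.127Q.
Set SMB = MC: 198.523 - 0.127Q = 25.928 + 3.077Q → Q* = 53.8686.
Consumer price on the demand curve at Q*: 196.782 − 0.749×53.8686 = 156.4344.

P = $156.434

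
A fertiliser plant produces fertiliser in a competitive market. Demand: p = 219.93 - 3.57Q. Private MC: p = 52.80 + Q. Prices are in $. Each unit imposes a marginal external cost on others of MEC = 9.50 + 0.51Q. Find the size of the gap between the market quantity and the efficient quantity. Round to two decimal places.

Market equilibrium (private): 52.80 + Q = 219.93 - 3.57Q → Q_m = 36.5711.
Social marginal cost = private MC + MEC = 62.30 + 1.51Q.
Set SMC = demand: 62.30 + 1.51Q = 219.93 - 3.57Q → Q* = 31.0295.
Gap = |36.5711 − 31.0295| = 5.5416.

5.54 units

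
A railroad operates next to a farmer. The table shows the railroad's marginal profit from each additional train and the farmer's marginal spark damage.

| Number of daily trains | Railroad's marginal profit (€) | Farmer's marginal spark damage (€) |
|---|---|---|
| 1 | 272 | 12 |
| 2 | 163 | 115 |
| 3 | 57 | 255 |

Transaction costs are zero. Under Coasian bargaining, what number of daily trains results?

Bargaining reaches the level where marginal profit last exceeds marginal spark damage.
That holds through level 2 (163 ≥ 115) but not at 3 (57 < 255).

2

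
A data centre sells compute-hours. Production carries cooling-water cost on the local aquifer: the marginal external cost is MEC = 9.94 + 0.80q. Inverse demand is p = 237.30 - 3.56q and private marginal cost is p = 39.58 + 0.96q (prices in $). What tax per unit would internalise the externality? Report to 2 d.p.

Social marginal cost = private MC + MEC = 49.52 + 1.76q.
Set SMC = demand: 49.52 + 1.76q = 237.30 - 3.56q → q* = 35.2970.
The Pigouvian tax equals MEC at q*: 9.94 + 0.80×35.2970 = 38.1776.

tax = $38.18 per unit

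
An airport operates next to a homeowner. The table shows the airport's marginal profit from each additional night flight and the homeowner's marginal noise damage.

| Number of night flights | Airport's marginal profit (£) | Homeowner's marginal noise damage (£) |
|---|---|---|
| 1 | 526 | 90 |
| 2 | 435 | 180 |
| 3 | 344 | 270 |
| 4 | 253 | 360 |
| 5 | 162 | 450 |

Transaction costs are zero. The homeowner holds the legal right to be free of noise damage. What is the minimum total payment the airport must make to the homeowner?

Efficient level: marginal profit ≥ marginal noise damage through level 3, so k* = 3.
With the homeowner holding the right, the airport must at least compensate total damage at k*: 90 + 180 + 270 = 540.

£540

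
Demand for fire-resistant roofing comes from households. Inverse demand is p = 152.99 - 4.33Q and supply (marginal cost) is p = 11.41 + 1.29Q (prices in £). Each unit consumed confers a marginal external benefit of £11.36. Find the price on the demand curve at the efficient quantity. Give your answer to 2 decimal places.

P = £35.16

Social marginal benefit = demand + MEB = 164.35 - 4.33Q.
Set SMB = MC: 164.35 - 4.33Q = 11.41 + 1.29Q → Q* = 27.2135.
Consumer price on the demand curve at Q*: 152.99 − 4.33×27.2135 = 35.1555.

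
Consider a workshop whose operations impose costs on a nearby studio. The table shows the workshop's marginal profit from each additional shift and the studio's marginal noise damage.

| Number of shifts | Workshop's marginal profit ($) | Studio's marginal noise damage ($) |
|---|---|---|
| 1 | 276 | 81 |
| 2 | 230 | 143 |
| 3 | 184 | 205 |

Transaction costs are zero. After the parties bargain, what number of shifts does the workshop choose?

Bargaining reaches the level where marginal profit last exceeds marginal noise damage.
That holds through level 2 (230 ≥ 143) but not at 3 (184 < 205).

2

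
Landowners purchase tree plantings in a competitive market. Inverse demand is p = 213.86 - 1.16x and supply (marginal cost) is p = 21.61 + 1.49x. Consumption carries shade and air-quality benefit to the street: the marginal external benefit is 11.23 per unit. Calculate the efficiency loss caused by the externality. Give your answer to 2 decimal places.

DWL = 23.79

Market equilibrium (private): 21.61 + 1.49x = 213.86 - 1.16x → x_m = 72.5472.
Social marginal benefit = demand + MEB = 225.09 - 1.16x.
Set SMB = MC: 225.09 - 1.16x = 21.61 + 1.49x → x* = 76.7849.
Between x* and x_m the wedge SMB − MC runs linearly from 0 to MEB(x_m), so the loss is a triangle.
DWL = ½ × 4.2377 × 11.2300 = 23.7947.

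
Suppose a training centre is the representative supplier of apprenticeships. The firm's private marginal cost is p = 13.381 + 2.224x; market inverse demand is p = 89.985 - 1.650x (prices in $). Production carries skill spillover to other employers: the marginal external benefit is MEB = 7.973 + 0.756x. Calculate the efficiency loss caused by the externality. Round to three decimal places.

DWL = $84.256

Market equilibrium (private): 13.381 + 2.224x = 89.985 - 1.650x → x_m = 19.7739.
Social marginal cost = private MC − MEB = 5.408 + 1.468x.
Set SMC = demand: 5.408 + 1.468x = 89.985 - 1.650x → x* = 27.1254.
The welfare-loss triangle has base |x_m − x*| and height MEB(x_m) (the vertical gap between SMC and demand is zero at x* and MEB at x_m).
DWL = ½ × 7.3515 × 22.9221 = 84.2559.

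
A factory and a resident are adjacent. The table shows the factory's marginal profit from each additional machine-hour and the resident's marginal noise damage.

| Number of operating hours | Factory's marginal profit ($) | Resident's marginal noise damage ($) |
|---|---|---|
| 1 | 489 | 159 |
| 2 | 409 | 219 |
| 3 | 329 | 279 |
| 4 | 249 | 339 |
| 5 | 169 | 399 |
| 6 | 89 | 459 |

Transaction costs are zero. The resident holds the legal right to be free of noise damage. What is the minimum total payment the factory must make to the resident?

$657

Efficient level: marginal profit ≥ marginal noise damage through level 3, so k* = 3.
With the resident holding the right, the factory must at least compensate total damage at k*: 159 + 219 + 279 = 657.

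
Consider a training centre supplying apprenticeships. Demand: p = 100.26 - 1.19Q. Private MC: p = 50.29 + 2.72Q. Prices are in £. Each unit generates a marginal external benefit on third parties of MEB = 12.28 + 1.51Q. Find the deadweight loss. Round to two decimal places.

DWL = £207.74

Market equilibrium (private): 50.29 + 2.72Q = 100.26 - 1.19Q → Q_m = 12.7801.
Social marginal cost = private MC − MEB = 38.01 + 1.21Q.
Set SMC = demand: 38.01 + 1.21Q = 100.26 - 1.19Q → Q* = 25.9375.
The loss is the area between SMC and demand from Q* to Q_m; with linear curves that's a triangle of height MEB(Q_m).
DWL = ½ × 13.1574 × 31.5779 = 207.7415.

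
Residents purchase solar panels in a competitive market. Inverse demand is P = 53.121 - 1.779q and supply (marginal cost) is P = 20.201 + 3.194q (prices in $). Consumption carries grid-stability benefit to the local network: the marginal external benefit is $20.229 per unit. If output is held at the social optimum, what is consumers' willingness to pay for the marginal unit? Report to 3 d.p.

P = $34.108

Social marginal benefit = demand + MEB = 73.350 - 1.779q.
Set SMB = MC: 73.350 - 1.779q = 20.201 + 3.194q → q* = 10.6875.
Consumer price on the demand curve at q*: 53.121 − 1.779×10.6875 = 34.1079.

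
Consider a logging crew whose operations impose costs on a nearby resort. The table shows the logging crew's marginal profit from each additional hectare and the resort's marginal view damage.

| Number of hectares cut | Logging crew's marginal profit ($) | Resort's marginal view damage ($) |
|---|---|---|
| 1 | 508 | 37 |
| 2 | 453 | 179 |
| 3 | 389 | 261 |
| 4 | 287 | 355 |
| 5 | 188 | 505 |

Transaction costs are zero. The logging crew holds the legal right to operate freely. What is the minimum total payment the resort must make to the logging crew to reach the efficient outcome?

Left alone the logging crew would choose level 5 (marginal profit stays positive).
Efficient level: k* = 3 (marginal profit ≥ marginal view damage through 3).
The resort must at least cover the logging crew's forgone profit from cutting 5→3: 287 + 188 = 475.

$475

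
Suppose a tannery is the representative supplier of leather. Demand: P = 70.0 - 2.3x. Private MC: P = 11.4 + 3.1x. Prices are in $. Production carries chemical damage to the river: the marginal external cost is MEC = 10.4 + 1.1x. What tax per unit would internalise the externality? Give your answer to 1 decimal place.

tax = $18.6 per unit

Social marginal cost = private MC + MEC = 21.8 + 4.2x.
Set SMC = demand: 21.8 + 4.2x = 70.0 - 2.3x → x* = 7.4154.
The Pigouvian tax equals MEC at x*: 10.4 + 1.1×7.4154 = 18.5569.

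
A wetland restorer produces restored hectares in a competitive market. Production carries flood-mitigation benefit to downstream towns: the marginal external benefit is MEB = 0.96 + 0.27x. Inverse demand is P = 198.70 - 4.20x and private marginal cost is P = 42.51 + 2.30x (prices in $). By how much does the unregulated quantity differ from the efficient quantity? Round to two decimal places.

1.20 units

Market equilibrium (private): 42.51 + 2.30x = 198.70 - 4.20x → x_m = 24.0292.
Social marginal cost = private MC − MEB = 41.55 + 2.03x.
Set SMC = demand: 41.55 + 2.03x = 198.70 - 4.20x → x* = 25.2247.
Gap = |24.0292 − 25.2247| = 1.1955.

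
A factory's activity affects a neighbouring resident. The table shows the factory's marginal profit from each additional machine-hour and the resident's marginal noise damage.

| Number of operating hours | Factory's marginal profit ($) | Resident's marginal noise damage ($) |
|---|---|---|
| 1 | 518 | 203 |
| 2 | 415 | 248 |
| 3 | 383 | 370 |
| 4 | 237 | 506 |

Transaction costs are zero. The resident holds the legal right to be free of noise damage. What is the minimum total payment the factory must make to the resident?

$821

Efficient level: marginal profit ≥ marginal noise damage through level 3, so k* = 3.
With the resident holding the right, the factory must at least compensate total damage at k*: 203 + 248 + 370 = 821.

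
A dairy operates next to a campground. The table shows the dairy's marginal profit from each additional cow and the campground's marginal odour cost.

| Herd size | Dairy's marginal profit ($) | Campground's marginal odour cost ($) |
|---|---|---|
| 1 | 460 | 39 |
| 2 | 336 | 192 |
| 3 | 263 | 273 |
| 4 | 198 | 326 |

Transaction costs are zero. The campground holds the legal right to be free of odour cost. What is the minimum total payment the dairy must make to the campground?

Efficient level: marginal profit ≥ marginal odour cost through level 2, so k* = 2.
With the campground holding the right, the dairy must at least compensate total damage at k*: 39 + 192 = 231.

$231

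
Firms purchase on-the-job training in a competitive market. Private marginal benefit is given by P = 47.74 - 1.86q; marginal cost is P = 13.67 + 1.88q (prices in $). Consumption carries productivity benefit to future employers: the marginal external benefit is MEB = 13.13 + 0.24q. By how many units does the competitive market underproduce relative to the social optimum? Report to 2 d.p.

Market equilibrium (private): 13.67 + 1.88q = 47.74 - 1.86q → q_m = 9.1096.
Social marginal benefit = demand + MEB = 60.87 - 1.62q.
Set SMB = MC: 60.87 - 1.62q = 13.67 + 1.88q → q* = 13.4857.
Gap = |9.1096 − 13.4857| = 4.3761.

4.38 units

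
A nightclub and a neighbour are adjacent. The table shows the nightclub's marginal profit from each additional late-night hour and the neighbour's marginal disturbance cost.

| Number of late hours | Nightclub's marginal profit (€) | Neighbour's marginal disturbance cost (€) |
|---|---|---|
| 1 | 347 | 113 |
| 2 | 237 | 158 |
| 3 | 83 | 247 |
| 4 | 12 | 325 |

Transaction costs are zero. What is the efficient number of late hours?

2

Bargaining reaches the level where marginal profit last exceeds marginal disturbance cost.
That holds through level 2 (237 ≥ 158) but not at 3 (83 < 247).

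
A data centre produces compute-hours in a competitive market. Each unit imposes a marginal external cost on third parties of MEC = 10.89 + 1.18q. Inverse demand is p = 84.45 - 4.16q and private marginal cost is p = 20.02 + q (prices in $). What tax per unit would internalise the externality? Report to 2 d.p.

Social marginal cost = private MC + MEC = 30.91 + 2.18q.
Set SMC = demand: 30.91 + 2.18q = 84.45 - 4.16q → q* = 8.4448.
The Pigouvian tax equals MEC at q*: 10.89 + 1.18×8.4448 = 20.8549.

tax = $20.85 per unit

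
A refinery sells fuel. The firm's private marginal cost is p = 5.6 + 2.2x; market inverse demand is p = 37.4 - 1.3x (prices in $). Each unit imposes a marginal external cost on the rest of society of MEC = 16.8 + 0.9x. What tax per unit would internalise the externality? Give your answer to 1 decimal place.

tax = $19.9 per unit

Social marginal cost = private MC + MEC = 22.4 + 3.1x.
Set SMC = demand: 22.4 + 3.1x = 37.4 - 1.3x → x* = 3.4091.
The Pigouvian tax equals MEC at x*: 16.8 + 0.9×3.4091 = 19.8682.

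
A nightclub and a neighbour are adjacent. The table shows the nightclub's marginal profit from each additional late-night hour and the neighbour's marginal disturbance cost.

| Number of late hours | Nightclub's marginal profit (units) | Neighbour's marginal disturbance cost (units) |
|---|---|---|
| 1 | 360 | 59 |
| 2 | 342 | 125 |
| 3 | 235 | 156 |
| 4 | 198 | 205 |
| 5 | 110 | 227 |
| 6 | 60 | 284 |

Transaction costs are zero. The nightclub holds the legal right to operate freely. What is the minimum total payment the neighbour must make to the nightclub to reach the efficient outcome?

368

Left alone the nightclub would choose level 6 (marginal profit stays positive).
Efficient level: k* = 3 (marginal profit ≥ marginal disturbance cost through 3).
The neighbour must at least cover the nightclub's forgone profit from cutting 6→3: 198 + 110 + 60 = 368.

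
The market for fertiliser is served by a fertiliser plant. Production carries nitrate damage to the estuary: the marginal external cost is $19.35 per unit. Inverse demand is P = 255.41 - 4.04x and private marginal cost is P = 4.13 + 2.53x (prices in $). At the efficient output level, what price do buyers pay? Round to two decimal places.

Social marginal cost = private MC + MEC = 23.48 + 2.53x.
Set SMC = demand: 23.48 + 2.53x = 255.41 - 4.04x → x* = 35.3014.
Consumer price on the demand curve at x*: 255.41 − 4.04×35.3014 = 112.7923.

P = $112.79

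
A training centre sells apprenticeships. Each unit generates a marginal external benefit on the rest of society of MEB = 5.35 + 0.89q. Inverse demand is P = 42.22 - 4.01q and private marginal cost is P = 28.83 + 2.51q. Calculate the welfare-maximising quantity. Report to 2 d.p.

q* = 3.33

Social marginal cost = private MC − MEB = 23.48 + 1.62q.
Set SMC = demand: 23.48 + 1.62q = 42.22 - 4.01q → q* = 3.3286.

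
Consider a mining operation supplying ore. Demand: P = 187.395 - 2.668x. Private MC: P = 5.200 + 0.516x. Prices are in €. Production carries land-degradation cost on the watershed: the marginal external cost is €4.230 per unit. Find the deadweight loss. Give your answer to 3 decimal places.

Market equilibrium (private): 5.200 + 0.516x = 187.395 - 2.668x → x_m = 57.2220.
Social marginal cost = private MC + MEC = 9.430 + 0.516x.
Set SMC = demand: 9.430 + 0.516x = 187.395 - 2.668x → x* = 55.8935.
The welfare-loss triangle has base |x_m − x*| and height MEC(x_m) (the vertical gap between SMC and demand is zero at x* and MEC at x_m).
DWL = ½ × 1.3285 × 4.2300 = 2.8098.

DWL = €2.810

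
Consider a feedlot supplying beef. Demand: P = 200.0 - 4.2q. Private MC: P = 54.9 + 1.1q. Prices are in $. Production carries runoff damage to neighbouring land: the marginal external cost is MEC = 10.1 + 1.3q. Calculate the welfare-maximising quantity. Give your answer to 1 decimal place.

Social marginal cost = private MC + MEC = 65.0 + 2.4q.
Set SMC = demand: 65.0 + 2.4q = 200.0 - 4.2q → q* = 20.4545.

q* = 20.5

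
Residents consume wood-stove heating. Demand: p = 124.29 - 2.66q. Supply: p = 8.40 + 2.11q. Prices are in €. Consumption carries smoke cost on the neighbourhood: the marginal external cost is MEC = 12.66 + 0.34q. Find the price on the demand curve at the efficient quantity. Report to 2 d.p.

P = €70.55

Social marginal benefit = demand − MEC = 111.63 - 3.00q.
Set SMB = MC: 111.63 - 3.00q = 8.40 + 2.11q → q* = 20.2016.
Consumer price on the demand curve at q*: 124.29 − 2.66×20.2016 = 70.5537.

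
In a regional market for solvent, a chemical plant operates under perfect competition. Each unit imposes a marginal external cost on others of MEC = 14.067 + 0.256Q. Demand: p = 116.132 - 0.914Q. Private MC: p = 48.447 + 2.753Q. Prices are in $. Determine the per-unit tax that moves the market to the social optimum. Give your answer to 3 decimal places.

tax = $17.566 per unit

Social marginal cost = private MC + MEC = 62.514 + 3.009Q.
Set SMC = demand: 62.514 + 3.009Q = 116.132 - 0.914Q → Q* = 13.6676.
The Pigouvian tax equals MEC at Q*: 14.067 + 0.256×13.6676 = 17.5659.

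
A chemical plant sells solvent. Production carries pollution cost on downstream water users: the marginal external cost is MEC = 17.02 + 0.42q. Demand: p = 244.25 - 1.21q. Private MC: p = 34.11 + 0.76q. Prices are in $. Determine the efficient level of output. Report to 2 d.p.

q* = 80.80

Social marginal cost = private MC + MEC = 51.13 + 1.18q.
Set SMC = demand: 51.13 + 1.18q = 244.25 - 1.21q → q* = 80.8033.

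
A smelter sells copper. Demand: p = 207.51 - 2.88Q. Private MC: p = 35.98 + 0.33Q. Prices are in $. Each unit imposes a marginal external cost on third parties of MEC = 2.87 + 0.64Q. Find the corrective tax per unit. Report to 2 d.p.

tax = $30.91 per unit

Social marginal cost = private MC + MEC = 38.85 + 0.97Q.
Set SMC = demand: 38.85 + 0.97Q = 207.51 - 2.88Q → Q* = 43.8078.
The Pigouvian tax equals MEC at Q*: 2.87 + 0.64×43.8078 = 30.9070.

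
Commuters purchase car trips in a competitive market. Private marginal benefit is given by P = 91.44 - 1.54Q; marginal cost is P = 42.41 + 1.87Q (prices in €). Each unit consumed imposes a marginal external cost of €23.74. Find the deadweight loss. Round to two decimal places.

Market equilibrium (private): 42.41 + 1.87Q = 91.44 - 1.54Q → Q_m = 14.3783.
Social marginal benefit = demand − MEC = 67.70 - 1.54Q.
Set SMB = MC: 67.70 - 1.54Q = 42.41 + 1.87Q → Q* = 7.4164.
The welfare-loss triangle has base |Q_m − Q*| and height MEC(Q_m) (the vertical gap between SMB and MC is zero at Q* and MEC at Q_m).
DWL = ½ × 6.9619 × 23.7400 = 82.6378.

DWL = €82.64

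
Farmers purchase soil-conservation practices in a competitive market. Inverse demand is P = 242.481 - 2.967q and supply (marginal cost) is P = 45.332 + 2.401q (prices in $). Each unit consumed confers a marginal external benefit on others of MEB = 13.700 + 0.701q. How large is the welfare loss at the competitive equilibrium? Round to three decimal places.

Market equilibrium (private): 45.332 + 2.401q = 242.481 - 2.967q → q_m = 36.7267.
Social marginal benefit = demand + MEB = 256.181 - 2.266q.
Set SMB = MC: 256.181 - 2.266q = 45.332 + 2.401q → q* = 45.1787.
Between q* and q_m the wedge SMB − MC runs linearly from 0 to MEB(q_m), so the loss is a triangle.
DWL = ½ × 8.4520 × 39.4454 = 166.6963.

DWL = $166.696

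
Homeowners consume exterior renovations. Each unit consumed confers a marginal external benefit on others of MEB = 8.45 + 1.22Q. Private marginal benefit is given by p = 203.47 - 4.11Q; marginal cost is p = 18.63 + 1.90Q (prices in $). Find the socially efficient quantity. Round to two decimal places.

Social marginal benefit = demand + MEB = 211.92 - 2.89Q.
Set SMB = MC: 211.92 - 2.89Q = 18.63 + 1.90Q → Q* = 40.3528.

Q* = 40.35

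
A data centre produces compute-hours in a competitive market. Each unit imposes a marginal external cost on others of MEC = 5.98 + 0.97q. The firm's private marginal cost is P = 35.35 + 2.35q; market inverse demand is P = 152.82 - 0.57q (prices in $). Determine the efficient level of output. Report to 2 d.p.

q* = 28.66

Social marginal cost = private MC + MEC = 41.33 + 3.32q.
Set SMC = demand: 41.33 + 3.32q = 152.82 - 0.57q → q* = 28.6607.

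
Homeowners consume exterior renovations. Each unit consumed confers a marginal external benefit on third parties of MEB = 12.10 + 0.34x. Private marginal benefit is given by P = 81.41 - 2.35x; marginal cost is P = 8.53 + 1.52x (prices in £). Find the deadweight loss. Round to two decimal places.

Market equilibrium (private): 8.53 + 1.52x = 81.41 - 2.35x → x_m = 18.8320.
Social marginal benefit = demand + MEB = 93.51 - 2.01x.
Set SMB = MC: 93.51 - 2.01x = 8.53 + 1.52x → x* = 24.0737.
Between x* and x_m the wedge SMB − MC runs linearly from 0 to MEB(x_m), so the loss is a triangle.
DWL = ½ × 5.2417 × 18.5029 = 48.4933.

DWL = £48.49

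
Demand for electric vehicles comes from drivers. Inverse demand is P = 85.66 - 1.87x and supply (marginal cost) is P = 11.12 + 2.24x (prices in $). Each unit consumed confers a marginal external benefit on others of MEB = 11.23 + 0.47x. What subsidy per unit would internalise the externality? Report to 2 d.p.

Social marginal benefit = demand + MEB = 96.89 - 1.40x.
Set SMB = MC: 96.89 - 1.40x = 11.12 + 2.24x → x* = 23.5632.
The Pigouvian subsidy equals MEB at x*: 11.23 + 0.47×23.5632 = 22.3047.

subsidy = $22.30 per unit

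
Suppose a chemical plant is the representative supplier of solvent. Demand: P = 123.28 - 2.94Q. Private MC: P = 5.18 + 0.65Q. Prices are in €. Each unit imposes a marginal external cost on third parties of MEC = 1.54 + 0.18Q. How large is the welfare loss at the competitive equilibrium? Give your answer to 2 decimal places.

Market equilibrium (private): 5.18 + 0.65Q = 123.28 - 2.94Q → Q_m = 32.8969.
Social marginal cost = private MC + MEC = 6.72 + 0.83Q.
Set SMC = demand: 6.72 + 0.83Q = 123.28 - 2.94Q → Q* = 30.9178.
Between Q* and Q_m the wedge SMC − demand runs linearly from 0 to MEC(Q_m), so the loss is a triangle.
DWL = ½ × 1.9791 × 7.4614 = 7.3834.

DWL = €7.38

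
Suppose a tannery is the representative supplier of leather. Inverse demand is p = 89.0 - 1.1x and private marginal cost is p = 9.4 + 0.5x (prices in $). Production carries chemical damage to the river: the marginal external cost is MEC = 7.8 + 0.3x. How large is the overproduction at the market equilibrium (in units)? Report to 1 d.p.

12.0 units

Market equilibrium (private): 9.4 + 0.5x = 89.0 - 1.1x → x_m = 49.7500.
Social marginal cost = private MC + MEC = 17.2 + 0.8x.
Set SMC = demand: 17.2 + 0.8x = 89.0 - 1.1x → x* = 37.7895.
Gap = |49.7500 − 37.7895| = 11.9605.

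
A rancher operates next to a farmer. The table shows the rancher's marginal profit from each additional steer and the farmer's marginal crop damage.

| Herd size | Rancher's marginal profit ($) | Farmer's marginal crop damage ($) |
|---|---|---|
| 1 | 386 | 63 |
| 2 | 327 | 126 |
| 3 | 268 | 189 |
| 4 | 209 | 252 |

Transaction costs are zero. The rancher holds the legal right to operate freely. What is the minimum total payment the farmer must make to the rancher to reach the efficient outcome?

$209

Left alone the rancher would choose level 4 (marginal profit stays positive).
Efficient level: k* = 3 (marginal profit ≥ marginal crop damage through 3).
The farmer must at least cover the rancher's forgone profit from cutting 4→3: 209 = 209.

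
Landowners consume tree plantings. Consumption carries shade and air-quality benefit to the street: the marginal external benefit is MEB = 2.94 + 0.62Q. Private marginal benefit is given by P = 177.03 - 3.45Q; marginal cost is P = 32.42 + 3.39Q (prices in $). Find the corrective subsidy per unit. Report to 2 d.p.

subsidy = $17.65 per unit

Social marginal benefit = demand + MEB = 179.97 - 2.83Q.
Set SMB = MC: 179.97 - 2.83Q = 32.42 + 3.39Q → Q* = 23.7219.
The Pigouvian subsidy equals MEB at Q*: 2.94 + 0.62×23.7219 = 17.6476.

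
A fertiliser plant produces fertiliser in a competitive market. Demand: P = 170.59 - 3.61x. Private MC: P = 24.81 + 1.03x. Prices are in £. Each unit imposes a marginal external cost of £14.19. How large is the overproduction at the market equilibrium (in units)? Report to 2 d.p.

Market equilibrium (private): 24.81 + 1.03x = 170.59 - 3.61x → x_m = 31.4181.
Social marginal cost = private MC + MEC = 39.00 + 1.03x.
Set SMC = demand: 39.00 + 1.03x = 170.59 - 3.61x → x* = 28.3599.
Gap = |31.4181 − 28.3599| = 3.0582.

3.06 units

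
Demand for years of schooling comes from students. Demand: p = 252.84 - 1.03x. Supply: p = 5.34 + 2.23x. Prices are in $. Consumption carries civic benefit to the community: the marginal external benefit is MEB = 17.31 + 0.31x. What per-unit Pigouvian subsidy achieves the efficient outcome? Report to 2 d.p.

Social marginal benefit = demand + MEB = 270.15 - 0.72x.
Set SMB = MC: 270.15 - 0.72x = 5.34 + 2.23x → x* = 89.7661.
The Pigouvian subsidy equals MEB at x*: 17.31 + 0.31×89.7661 = 45.1375.

subsidy = $45.14 per unit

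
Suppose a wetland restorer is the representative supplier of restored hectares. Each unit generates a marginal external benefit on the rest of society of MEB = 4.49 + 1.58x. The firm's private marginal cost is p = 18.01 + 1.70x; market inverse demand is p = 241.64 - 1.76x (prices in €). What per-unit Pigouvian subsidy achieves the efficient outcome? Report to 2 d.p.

subsidy = €196.21 per unit

Social marginal cost = private MC − MEB = 13.52 + 0.12x.
Set SMC = demand: 13.52 + 0.12x = 241.64 - 1.76x → x* = 121.3404.
The Pigouvian subsidy equals MEB at x*: 4.49 + 1.58×121.3404 = 196.2078.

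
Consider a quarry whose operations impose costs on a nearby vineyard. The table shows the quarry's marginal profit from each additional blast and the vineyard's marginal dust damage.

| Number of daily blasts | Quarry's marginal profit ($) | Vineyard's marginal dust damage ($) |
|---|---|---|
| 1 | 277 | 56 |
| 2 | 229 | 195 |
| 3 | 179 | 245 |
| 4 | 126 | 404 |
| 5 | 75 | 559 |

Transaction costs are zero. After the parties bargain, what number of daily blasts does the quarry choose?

2

Bargaining reaches the level where marginal profit last exceeds marginal dust damage.
That holds through level 2 (229 ≥ 195) but not at 3 (179 < 245).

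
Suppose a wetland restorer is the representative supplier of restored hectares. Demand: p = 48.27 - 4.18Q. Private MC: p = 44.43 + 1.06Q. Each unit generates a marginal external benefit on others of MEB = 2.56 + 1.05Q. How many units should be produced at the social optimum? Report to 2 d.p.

Q* = 1.53

Social marginal cost = private MC − MEB = 41.87 + 0.01Q.
Set SMC = demand: 41.87 + 0.01Q = 48.27 - 4.18Q → Q* = 1.5274.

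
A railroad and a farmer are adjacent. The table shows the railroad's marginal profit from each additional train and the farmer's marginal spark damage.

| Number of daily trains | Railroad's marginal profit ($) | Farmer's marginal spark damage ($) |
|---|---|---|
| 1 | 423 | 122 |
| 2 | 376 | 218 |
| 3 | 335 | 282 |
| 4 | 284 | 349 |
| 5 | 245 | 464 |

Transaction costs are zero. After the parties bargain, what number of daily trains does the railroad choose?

Bargaining reaches the level where marginal profit last exceeds marginal spark damage.
That holds through level 3 (335 ≥ 282) but not at 4 (284 < 349).

3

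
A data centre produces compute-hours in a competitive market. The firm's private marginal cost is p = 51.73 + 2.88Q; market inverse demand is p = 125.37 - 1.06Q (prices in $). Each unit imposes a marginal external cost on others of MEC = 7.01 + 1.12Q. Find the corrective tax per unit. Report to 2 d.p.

tax = $21.76 per unit

Social marginal cost = private MC + MEC = 58.74 + 4.00Q.
Set SMC = demand: 58.74 + 4.00Q = 125.37 - 1.06Q → Q* = 13.1680.
The Pigouvian tax equals MEC at Q*: 7.01 + 1.12×13.1680 = 21.7582.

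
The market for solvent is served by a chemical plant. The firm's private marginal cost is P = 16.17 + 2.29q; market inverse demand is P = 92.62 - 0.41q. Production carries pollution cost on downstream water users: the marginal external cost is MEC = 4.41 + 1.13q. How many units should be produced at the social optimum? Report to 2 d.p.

q* = 18.81

Social marginal cost = private MC + MEC = 20.58 + 3.42q.
Set SMC = demand: 20.58 + 3.42q = 92.62 - 0.41q → q* = 18.8094.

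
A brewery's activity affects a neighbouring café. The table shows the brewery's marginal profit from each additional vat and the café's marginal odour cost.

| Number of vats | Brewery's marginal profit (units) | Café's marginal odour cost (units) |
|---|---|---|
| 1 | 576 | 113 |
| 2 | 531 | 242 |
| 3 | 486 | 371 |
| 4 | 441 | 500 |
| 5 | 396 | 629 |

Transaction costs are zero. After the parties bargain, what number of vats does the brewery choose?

Bargaining reaches the level where marginal profit last exceeds marginal odour cost.
That holds through level 3 (486 ≥ 371) but not at 4 (441 < 500).

3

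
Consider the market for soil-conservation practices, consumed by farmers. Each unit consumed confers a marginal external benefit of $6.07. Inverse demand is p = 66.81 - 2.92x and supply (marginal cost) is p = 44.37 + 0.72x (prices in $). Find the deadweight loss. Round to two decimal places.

DWL = $5.06

Market equilibrium (private): 44.37 + 0.72x = 66.81 - 2.92x → x_m = 6.1648.
Social marginal benefit = demand + MEB = 72.88 - 2.92x.
Set SMB = MC: 72.88 - 2.92x = 44.37 + 0.72x → x* = 7.8324.
Between x* and x_m the wedge SMB − MC runs linearly from 0 to MEB(x_m), so the loss is a triangle.
DWL = ½ × 1.6676 × 6.0700 = 5.0612.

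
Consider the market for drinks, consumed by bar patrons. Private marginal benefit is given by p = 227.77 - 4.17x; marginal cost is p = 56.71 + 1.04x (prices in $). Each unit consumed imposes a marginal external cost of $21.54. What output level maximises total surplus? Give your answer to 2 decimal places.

x* = 28.70

Social marginal benefit = demand − MEC = 206.23 - 4.17x.
Set SMB = MC: 206.23 - 4.17x = 56.71 + 1.04x → x* = 28.6987.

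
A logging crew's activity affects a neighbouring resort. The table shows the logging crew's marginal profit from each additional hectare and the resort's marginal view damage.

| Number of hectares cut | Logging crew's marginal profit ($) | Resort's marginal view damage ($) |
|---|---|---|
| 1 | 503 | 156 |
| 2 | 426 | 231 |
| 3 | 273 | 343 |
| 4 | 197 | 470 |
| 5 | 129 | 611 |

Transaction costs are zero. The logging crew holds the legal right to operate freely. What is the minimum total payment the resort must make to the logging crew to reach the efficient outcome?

Left alone the logging crew would choose level 5 (marginal profit stays positive).
Efficient level: k* = 2 (marginal profit ≥ marginal view damage through 2).
The resort must at least cover the logging crew's forgone profit from cutting 5→2: 273 + 197 + 129 = 599.

$599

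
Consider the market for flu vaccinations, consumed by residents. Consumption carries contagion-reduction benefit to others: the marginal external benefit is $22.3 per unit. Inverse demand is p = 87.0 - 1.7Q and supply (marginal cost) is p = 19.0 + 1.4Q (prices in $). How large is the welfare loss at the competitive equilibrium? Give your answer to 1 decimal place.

Market equilibrium (private): 19.0 + 1.4Q = 87.0 - 1.7Q → Q_m = 21.9355.
Social marginal benefit = demand + MEB = 109.3 - 1.7Q.
Set SMB = MC: 109.3 - 1.7Q = 19.0 + 1.4Q → Q* = 29.1290.
Height of the DWL triangle at Q_m is SMB(Q_m) − MC(Q_m) = MEB(Q_m) = 22.3000.
DWL = ½ × 7.1935 × 22.3000 = 80.2075.

DWL = $80.2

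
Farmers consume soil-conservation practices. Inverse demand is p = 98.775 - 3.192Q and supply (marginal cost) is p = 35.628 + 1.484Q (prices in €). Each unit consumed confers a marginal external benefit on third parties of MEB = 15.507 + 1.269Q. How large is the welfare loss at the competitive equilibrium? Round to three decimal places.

Market equilibrium (private): 35.628 + 1.484Q = 98.775 - 3.192Q → Q_m = 13.5045.
Social marginal benefit = demand + MEB = 114.282 - 1.923Q.
Set SMB = MC: 114.282 - 1.923Q = 35.628 + 1.484Q → Q* = 23.0860.
Height of the DWL triangle at Q_m is SMB(Q_m) − MC(Q_m) = MEB(Q_m) = 32.6442.
DWL = ½ × 9.5815 × 32.6442 = 156.3902.

DWL = €156.390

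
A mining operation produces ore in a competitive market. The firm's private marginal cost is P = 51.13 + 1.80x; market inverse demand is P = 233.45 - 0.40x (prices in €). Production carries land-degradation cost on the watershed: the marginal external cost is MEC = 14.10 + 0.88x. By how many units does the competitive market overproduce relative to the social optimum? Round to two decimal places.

Market equilibrium (private): 51.13 + 1.80x = 233.45 - 0.40x → x_m = 82.8727.
Social marginal cost = private MC + MEC = 65.23 + 2.68x.
Set SMC = demand: 65.23 + 2.68x = 233.45 - 0.40x → x* = 54.6169.
Gap = |82.8727 − 54.6169| = 28.2558.

28.26 units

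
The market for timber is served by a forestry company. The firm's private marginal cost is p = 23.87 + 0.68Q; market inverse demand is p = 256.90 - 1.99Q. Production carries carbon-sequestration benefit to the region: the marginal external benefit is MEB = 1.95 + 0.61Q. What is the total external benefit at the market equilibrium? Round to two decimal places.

2493.47

Market equilibrium (private): 23.87 + 0.68Q = 256.90 - 1.99Q → Q_m = 87.2772.
Total external benefit = ∫₀^{Q_m} (1.95 + 0.61Q) dQ = 1.95×87.2772 + ½×0.61×87.2772² = 2493.4700.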